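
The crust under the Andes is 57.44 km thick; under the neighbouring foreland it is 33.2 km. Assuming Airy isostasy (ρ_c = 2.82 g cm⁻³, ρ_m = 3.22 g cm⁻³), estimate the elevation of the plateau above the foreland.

Excess crust Δ = 57.44 km − 33.2 km = 24.24 km, split between elevation h and root r with h + r = Δ.
Airy balance ρ_c h = (ρ_m − ρ_c) r gives r = h ρ_c/(ρ_m − ρ_c), so h (1 + ρ_c/(ρ_m − ρ_c)) = Δ, i.e. h = Δ (ρ_m − ρ_c)/ρ_m.
h = 24.24 km × 0.4/3.22 = 3.01 km.

3.01 km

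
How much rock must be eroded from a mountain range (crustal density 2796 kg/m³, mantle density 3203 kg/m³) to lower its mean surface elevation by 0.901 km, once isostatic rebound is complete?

7.09 km

Net drop Δ = e − u = e − e ρ_c/ρ_m = e (ρ_m − ρ_c)/ρ_m.
e = Δ ρ_m/(ρ_m − ρ_c) = 0.901 km × 3203/407 = 7.09 km.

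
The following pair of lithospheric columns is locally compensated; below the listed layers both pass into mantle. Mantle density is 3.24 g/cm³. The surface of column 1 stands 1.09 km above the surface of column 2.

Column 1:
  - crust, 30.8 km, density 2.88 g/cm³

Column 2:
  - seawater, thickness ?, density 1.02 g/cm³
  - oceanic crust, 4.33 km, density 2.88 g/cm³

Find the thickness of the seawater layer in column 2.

Take the compensation level at the base of the deeper column (depth z_c below the surface of column 1) and equate Σ ρ_i t_i down to z_c; mantle fills any gap and the z_c terms cancel.
Column 1: 30.8×2.88 + (z_c − 30.8)×3.24
Column 2: 1.09×0 + x×1.02 + 4.33×2.88 + (z_c − 1.09 − 4.33 − x)×3.24
The z_c×3.24 term appears on both sides and cancels. Collect the known terms of each column as K = Σ(ρt)_known − 3.24 × (depth of known layers): K_1 = 88.704 − 3.24×30.8 = −11.088; K_2 = 12.4704 − 3.24×(1.09 + 4.33) = −5.0904.
Balance: K_1 = K_2 − x×(3.24 − 1.02), so x = (K_2 − K_1)/(3.24 − 1.02) = 5.9976/2.22 = 2.7 km.

2.7 km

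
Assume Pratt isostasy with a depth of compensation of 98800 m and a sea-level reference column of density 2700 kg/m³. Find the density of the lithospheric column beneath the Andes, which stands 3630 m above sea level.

Pratt balance: ρ_ref D = ρ (D + h).
ρ = ρ_ref D/(D + h) = 2700 × 98800 m/(98800 m + 3630 m) = 2600 kg/m³.

2600 kg/m³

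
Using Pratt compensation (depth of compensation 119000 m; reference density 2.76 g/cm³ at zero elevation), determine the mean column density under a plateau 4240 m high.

2.67 g/cm³

Pratt balance: ρ_ref D = ρ (D + h).
ρ = ρ_ref D/(D + h) = 2.76 × 119000 m/(119000 m + 4240 m) = 2.67 g/cm³.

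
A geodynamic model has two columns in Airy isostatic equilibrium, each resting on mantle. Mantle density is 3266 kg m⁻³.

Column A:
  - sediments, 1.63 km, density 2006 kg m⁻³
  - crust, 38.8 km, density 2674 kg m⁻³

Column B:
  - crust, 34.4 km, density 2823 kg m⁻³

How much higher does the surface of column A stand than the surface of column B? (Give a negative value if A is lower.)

3 km

For any compensation level in the mantle, the mantle terms cancel and isostasy reduces to e = (Σt_A − Σt_B) − (Σ(ρt)_A − Σ(ρt)_B) / ρ_m.
Σt_A = 40.43 km; Σt_B = 34.4 km; Σ(ρt)_A = 107020.98; Σ(ρt)_B = 97111.2 (in km·kg m⁻³).
e = (40.43 − 34.4) − (107020.98 − 97111.2) / 3266 = 3 km.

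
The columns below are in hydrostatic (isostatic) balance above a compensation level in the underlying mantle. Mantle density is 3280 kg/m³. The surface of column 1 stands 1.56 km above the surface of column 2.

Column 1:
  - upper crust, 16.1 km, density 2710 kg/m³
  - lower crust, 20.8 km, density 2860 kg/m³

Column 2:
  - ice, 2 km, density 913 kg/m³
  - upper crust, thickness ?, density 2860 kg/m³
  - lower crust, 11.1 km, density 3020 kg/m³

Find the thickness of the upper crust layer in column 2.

12.3 km

Take the compensation level at the base of the deeper column (depth z_c below the surface of column 1) and equate Σ ρ_i t_i down to z_c; mantle fills any gap and the z_c terms cancel.
Column 1: 16.1×2710 + 20.8×2860 + (z_c − 36.9)×3280
Column 2: 1.56×0 + 2×913 + x×2860 + 11.1×3020 + (z_c − 1.56 − 13.1 − x)×3280
The z_c×3280 term appears on both sides and cancels. Collect the known terms of each column as K = Σ(ρt)_known − 3280 × (depth of known layers): K_1 = 103119 − 3280×36.9 = −17913; K_2 = 35348 − 3280×(1.56 + 13.1) = −12736.8.
Balance: K_1 = K_2 − x×(3280 − 2860), so x = (K_2 − K_1)/(3280 − 2860) = 5176.2/420 = 12.3 km.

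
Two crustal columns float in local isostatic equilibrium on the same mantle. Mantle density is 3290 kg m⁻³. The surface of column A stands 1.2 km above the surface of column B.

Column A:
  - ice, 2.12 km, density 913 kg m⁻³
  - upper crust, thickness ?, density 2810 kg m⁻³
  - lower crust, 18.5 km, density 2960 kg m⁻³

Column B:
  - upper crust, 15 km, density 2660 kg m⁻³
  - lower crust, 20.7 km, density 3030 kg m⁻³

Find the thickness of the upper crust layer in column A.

15.9 km

Take the compensation level at the base of the deeper column (depth z_c below the surface of column A) and equate Σ ρ_i t_i down to z_c; mantle fills any gap and the z_c terms cancel.
Column A: 2.12×913 + x×2810 + 18.5×2960 + (z_c − 20.62 − x)×3290
Column B: 1.2×0 + 15×2660 + 20.7×3030 + (z_c − 1.2 − 35.7)×3290
The z_c×3290 term appears on both sides and cancels. Collect the known terms of each column as K = Σ(ρt)_known − 3290 × (depth of known layers): K_A = 56695.56 − 3290×20.62 = −11144.24; K_B = 102621 − 3290×(1.2 + 35.7) = −18780.
Balance: K_A − x×(3290 − 2810) = K_B, so x = (K_A − K_B)/(3290 − 2810) = 7635.76/480 = 15.9 km.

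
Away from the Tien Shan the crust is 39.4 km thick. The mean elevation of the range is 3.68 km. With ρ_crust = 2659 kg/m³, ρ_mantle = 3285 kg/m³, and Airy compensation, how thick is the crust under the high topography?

58.7 km

Root depth r = h ρ_c / (ρ_m − ρ_c) = 3.68 km × 2659 / 626 = 15.63 km.
Total thickness = T + h + r = 39.4 km + 3.68 km + 15.63 km = 58.7 km.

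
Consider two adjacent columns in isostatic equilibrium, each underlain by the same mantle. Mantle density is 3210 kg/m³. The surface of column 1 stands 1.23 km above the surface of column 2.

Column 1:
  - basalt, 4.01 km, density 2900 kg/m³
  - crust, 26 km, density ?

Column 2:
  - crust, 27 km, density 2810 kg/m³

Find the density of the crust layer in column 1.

Take the compensation level at the base of the deeper column (depth z_c below the surface of column 1) and equate Σ ρ_i t_i down to z_c; mantle fills any gap and the z_c terms cancel.
Column 1: 4.01×2900 + 26×ρ + (z_c − 30.01)×3210
Column 2: 1.23×0 + 27×2810 + (z_c − 1.23 − 27)×3210
The z_c×3210 term appears on both sides and cancels. Collect the known terms of each column as K = Σ(ρt)_known − 3210 × (depth of known layers): K_1 = 11629 − 3210×30.01 = −84703.1; K_2 = 75870 − 3210×(1.23 + 27) = −14748.3.
Balance: K_1 + 26×ρ = K_2, so ρ = (K_2 − K_1)/26 = 69954.8/26 = 2690 kg/m³.

2690 kg/m³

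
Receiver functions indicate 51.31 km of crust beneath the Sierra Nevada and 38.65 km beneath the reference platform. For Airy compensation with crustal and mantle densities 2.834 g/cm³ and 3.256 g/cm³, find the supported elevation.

Excess crust Δ = 51.31 km − 38.65 km = 12.66 km, split between elevation h and root r with h + r = Δ.
Airy balance ρ_c h = (ρ_m − ρ_c) r gives r = h ρ_c/(ρ_m − ρ_c), so h (1 + ρ_c/(ρ_m − ρ_c)) = Δ, i.e. h = Δ (ρ_m − ρ_c)/ρ_m.
h = 12.66 km × 0.422/3.256 = 1.64 km.

1.64 km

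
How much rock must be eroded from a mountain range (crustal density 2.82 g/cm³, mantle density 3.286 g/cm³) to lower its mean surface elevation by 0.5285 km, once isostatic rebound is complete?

Net drop Δ = e − u = e − e ρ_c/ρ_m = e (ρ_m − ρ_c)/ρ_m.
e = Δ ρ_m/(ρ_m − ρ_c) = 0.5285 km × 3.286/0.466 = 3.73 km.

3.73 km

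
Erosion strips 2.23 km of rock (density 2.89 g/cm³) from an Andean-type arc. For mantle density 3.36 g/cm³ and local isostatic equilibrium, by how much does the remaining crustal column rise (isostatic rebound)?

Unloading: uplift u = e ρ_c/ρ_m = 2.23 km × 2.89/3.36 = 1.92 km.

1.92 km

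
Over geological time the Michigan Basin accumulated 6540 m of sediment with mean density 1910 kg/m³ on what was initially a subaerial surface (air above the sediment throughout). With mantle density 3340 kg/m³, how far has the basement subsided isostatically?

Subaerial load: s = t ρ_sed / ρ_m = 6540 m × 1910/3340 = 3740 m.

3740 m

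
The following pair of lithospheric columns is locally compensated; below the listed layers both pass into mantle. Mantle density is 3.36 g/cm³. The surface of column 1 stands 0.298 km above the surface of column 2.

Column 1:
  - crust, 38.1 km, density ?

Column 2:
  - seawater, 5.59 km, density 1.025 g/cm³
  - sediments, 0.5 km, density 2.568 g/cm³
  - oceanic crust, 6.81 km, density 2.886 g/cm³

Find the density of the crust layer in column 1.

Take the compensation level at the base of the deeper column (depth z_c below the surface of column 1) and equate Σ ρ_i t_i down to z_c; mantle fills any gap and the z_c terms cancel.
Column 1: 38.1×ρ + (z_c − 38.1)×3.36
Column 2: 0.298×0 + 5.59×1.025 + 0.5×2.568 + 6.81×2.886 + (z_c − 0.298 − 12.9)×3.36
The z_c×3.36 term appears on both sides and cancels. Collect the known terms of each column as K = Σ(ρt)_known − 3.36 × (depth of known layers): K_1 = 0 − 3.36×38.1 = −128.016; K_2 = 26.66741 − 3.36×(0.298 + 12.9) = −17.67787.
Balance: K_1 + 38.1×ρ = K_2, so ρ = (K_2 − K_1)/38.1 = 110.338/38.1 = 2.9 g/cm³.

2.9 g/cm³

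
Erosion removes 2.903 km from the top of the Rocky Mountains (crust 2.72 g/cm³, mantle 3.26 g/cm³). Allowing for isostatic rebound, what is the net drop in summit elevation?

0.481 km

Rebound u = e ρ_c/ρ_m = 2.903 km × 2.72/3.26 = 2.422 km.
Net surface drop = e − u = 2.903 km − 2.422 km = e (ρ_m − ρ_c)/ρ_m = 0.481 km.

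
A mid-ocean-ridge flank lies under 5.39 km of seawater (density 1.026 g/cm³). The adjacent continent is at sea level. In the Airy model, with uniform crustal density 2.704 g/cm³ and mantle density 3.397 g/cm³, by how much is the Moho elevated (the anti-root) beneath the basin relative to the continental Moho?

13.1 km

Isostatic balance requires: replacing crust with seawater at the top is compensated by replacing crust with mantle at the base: d (ρ_c − ρ_w) = a (ρ_m − ρ_c).
a = d (ρ_c − ρ_w)/(ρ_m − ρ_c) = 5.39 km × 1.678/0.693 = 13.1 km.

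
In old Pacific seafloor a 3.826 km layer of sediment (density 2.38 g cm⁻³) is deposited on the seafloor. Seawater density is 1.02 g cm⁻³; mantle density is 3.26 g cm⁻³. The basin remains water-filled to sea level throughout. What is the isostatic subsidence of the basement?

2.32 km

Submarine loading: the sediment displaces seawater, and the subsidence is in turn flooded, so s (ρ_m − ρ_w) = t (ρ_sed − ρ_w).
s = 3.826 km × (2.38 − 1.02) / (3.26 − 1.02) = 2.32 km.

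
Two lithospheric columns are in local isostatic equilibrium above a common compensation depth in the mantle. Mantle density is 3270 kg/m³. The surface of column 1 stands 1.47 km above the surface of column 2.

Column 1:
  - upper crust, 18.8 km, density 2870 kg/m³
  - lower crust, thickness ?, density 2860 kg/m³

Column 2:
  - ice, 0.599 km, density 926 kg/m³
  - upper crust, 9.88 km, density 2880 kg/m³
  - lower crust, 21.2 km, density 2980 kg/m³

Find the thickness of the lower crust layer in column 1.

Take the compensation level at the base of the deeper column (depth z_c below the surface of column 1) and equate Σ ρ_i t_i down to z_c; mantle fills any gap and the z_c terms cancel.
Column 1: 18.8×2870 + x×2860 + (z_c − 18.8 − x)×3270
Column 2: 1.47×0 + 0.599×926 + 9.88×2880 + 21.2×2980 + (z_c − 1.47 − 31.679)×3270
The z_c×3270 term appears on both sides and cancels. Collect the known terms of each column as K = Σ(ρt)_known − 3270 × (depth of known layers): K_1 = 53956 − 3270×18.8 = −7520; K_2 = 92185.074 − 3270×(1.47 + 31.679) = −16212.156.
Balance: K_1 − x×(3270 − 2860) = K_2, so x = (K_1 − K_2)/(3270 − 2860) = 8692.16/410 = 21.2 km.

21.2 km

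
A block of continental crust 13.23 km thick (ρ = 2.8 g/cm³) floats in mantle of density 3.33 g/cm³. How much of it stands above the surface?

2.11 km

Floating equilibrium: submerged depth d = t ρ_obj/ρ_fluid = 13.23 km × 2.8/3.33 = 11.12 km.
Freeboard = t − d = 13.23 km − 11.12 km = 2.11 km.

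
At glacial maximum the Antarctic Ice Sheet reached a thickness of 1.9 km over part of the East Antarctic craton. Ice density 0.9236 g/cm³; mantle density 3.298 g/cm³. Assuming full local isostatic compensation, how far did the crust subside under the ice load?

0.532 km

Balancing pressure at the compensation depth: the ice load ρ_ice t is balanced by mantle displaced below, ρ_m s.
s = t ρ_ice / ρ_m = 1.9 km × 0.9236/3.298 = 0.532 km.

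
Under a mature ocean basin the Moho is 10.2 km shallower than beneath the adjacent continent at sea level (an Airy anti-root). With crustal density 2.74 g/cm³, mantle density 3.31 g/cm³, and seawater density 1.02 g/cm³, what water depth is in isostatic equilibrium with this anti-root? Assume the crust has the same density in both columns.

Replacing a thickness d of crust by seawater at the top must be balanced by replacing crust with mantle at the base: d (ρ_c − ρ_w) = a (ρ_m − ρ_c).
d = a (ρ_m − ρ_c)/(ρ_c − ρ_w) = 10.2 km × 0.57/1.72 = 3.38 km.

3.38 km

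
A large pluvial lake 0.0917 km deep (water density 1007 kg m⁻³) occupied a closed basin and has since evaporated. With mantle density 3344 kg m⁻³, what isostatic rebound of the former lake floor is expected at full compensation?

0.0276 km

u = d ρ_w/ρ_m = 0.0917 km × 1007/3344 = 0.0276 km.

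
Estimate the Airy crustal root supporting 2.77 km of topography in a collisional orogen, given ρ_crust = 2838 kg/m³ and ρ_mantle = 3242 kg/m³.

In Airy isostatic equilibrium: the weight of the topography is balanced by the buoyancy of the root, ρ_c h = (ρ_m − ρ_c) r.
r = h · ρ_c / (ρ_m − ρ_c) = 2.77 km × 2838 / (3242 − 2838) = 19.5 km.

19.5 km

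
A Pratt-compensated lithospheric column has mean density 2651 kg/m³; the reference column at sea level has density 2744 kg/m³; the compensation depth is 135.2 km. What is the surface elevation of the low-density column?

4.74 km

ρ_ref D = ρ (D + h) → h = D (ρ_ref − ρ)/ρ.
h = 135.2 km × (2744 − 2651)/2651 = 4.74 km.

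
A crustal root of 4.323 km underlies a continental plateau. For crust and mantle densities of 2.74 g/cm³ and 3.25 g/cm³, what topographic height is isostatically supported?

For local isostatic compensation: ρ_c h = (ρ_m − ρ_c) r.
h = r (ρ_m − ρ_c) / ρ_c = 4.323 km × (3.25 − 2.74) / 2.74 = 0.805 km.

0.805 km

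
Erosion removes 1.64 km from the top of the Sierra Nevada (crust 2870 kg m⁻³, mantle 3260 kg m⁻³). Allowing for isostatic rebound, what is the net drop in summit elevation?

0.196 km

Rebound u = e ρ_c/ρ_m = 1.64 km × 2870/3260 = 1.444 km.
Net surface drop = e − u = 1.64 km − 1.444 km = e (ρ_m − ρ_c)/ρ_m = 0.196 km.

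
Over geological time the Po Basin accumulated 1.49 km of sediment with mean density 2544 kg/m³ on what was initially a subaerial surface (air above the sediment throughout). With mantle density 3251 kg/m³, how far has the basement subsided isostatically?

1.17 km

Subaerial load: s = t ρ_sed / ρ_m = 1.49 km × 2544/3251 = 1.17 km.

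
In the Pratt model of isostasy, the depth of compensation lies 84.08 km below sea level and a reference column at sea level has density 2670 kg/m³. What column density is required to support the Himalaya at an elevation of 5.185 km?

Pratt balance: ρ_ref D = ρ (D + h).
ρ = ρ_ref D/(D + h) = 2670 × 84.08 km/(84.08 km + 5.185 km) = 2510 kg/m³.

2510 kg/m³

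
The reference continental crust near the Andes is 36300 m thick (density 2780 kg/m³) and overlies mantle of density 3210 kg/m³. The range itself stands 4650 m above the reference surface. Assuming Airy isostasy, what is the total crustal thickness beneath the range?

71000 m

Root depth r = h ρ_c / (ρ_m − ρ_c) = 4650 m × 2780 / 430 = 30060 m.
Total thickness = T + h + r = 36300 m + 4650 m + 30060 m = 71000 m.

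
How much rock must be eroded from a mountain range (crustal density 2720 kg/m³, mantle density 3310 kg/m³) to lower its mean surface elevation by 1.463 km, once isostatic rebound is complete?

8.21 km

Net drop Δ = e − u = e − e ρ_c/ρ_m = e (ρ_m − ρ_c)/ρ_m.
e = Δ ρ_m/(ρ_m − ρ_c) = 1.463 km × 3310/590 = 8.21 km.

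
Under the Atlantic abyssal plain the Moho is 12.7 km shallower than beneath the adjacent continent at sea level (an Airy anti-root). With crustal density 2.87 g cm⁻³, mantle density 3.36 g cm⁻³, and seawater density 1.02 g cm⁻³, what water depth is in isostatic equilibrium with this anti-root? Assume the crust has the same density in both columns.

Replacing a thickness d of crust by seawater at the top must be balanced by replacing crust with mantle at the base: d (ρ_c − ρ_w) = a (ρ_m − ρ_c).
d = a (ρ_m − ρ_c)/(ρ_c − ρ_w) = 12.7 km × 0.49/1.85 = 3.36 km.

3.36 km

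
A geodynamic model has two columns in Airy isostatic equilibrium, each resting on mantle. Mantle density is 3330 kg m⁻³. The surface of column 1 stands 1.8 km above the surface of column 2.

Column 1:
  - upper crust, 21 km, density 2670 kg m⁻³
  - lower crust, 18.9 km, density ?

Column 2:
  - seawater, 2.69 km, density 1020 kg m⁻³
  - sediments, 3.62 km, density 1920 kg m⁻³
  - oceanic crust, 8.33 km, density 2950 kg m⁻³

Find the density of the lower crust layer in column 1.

2980 kg m⁻³

Take the compensation level at the base of the deeper column (depth z_c below the surface of column 1) and equate Σ ρ_i t_i down to z_c; mantle fills any gap and the z_c terms cancel.
Column 1: 21×2670 + 18.9×ρ + (z_c − 39.9)×3330
Column 2: 1.8×0 + 2.69×1020 + 3.62×1920 + 8.33×2950 + (z_c − 1.8 − 14.64)×3330
The z_c×3330 term appears on both sides and cancels. Collect the known terms of each column as K = Σ(ρt)_known − 3330 × (depth of known layers): K_1 = 56070 − 3330×39.9 = −76797; K_2 = 34267.7 − 3330×(1.8 + 14.64) = −20477.5.
Balance: K_1 + 18.9×ρ = K_2, so ρ = (K_2 − K_1)/18.9 = 56319.5/18.9 = 2980 kg m⁻³.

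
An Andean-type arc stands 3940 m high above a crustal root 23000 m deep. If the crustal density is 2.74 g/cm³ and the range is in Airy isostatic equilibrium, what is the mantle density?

3.21 g/cm³

Airy balance: ρ_c h = (ρ_m − ρ_c) r → ρ_m = ρ_c (1 + h/r).
ρ_m = 2.74 × (1 + 3940 m/23000 m) = 3.21 g/cm³.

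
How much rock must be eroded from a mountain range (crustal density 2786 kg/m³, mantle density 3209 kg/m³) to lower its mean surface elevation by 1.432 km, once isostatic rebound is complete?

Net drop Δ = e − u = e − e ρ_c/ρ_m = e (ρ_m − ρ_c)/ρ_m.
e = Δ ρ_m/(ρ_m − ρ_c) = 1.432 km × 3209/423 = 10.9 km.

10.9 km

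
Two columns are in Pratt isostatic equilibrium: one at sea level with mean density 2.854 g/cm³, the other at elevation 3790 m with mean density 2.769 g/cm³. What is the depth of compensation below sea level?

123000 m

ρ_ref D = ρ (D + h) → D (ρ_ref − ρ) = ρ h.
D = ρ h/(ρ_ref − ρ) = 2.769 × 3790 m/(2.854 − 2.769) = 123000 m.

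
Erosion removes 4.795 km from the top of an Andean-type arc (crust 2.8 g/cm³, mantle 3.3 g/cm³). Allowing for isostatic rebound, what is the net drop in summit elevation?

Rebound u = e ρ_c/ρ_m = 4.795 km × 2.8/3.3 = 4.068 km.
Net surface drop = e − u = 4.795 km − 4.068 km = e (ρ_m − ρ_c)/ρ_m = 0.727 km.

0.727 km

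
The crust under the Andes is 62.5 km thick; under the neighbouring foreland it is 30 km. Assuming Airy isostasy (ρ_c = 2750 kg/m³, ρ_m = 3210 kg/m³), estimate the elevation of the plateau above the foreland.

4.66 km

Excess crust Δ = 62.5 km − 30 km = 32.5 km, split between elevation h and root r with h + r = Δ.
Airy balance ρ_c h = (ρ_m − ρ_c) r gives r = h ρ_c/(ρ_m − ρ_c), so h (1 + ρ_c/(ρ_m − ρ_c)) = Δ, i.e. h = Δ (ρ_m − ρ_c)/ρ_m.
h = 32.5 km × 460/3210 = 4.66 km.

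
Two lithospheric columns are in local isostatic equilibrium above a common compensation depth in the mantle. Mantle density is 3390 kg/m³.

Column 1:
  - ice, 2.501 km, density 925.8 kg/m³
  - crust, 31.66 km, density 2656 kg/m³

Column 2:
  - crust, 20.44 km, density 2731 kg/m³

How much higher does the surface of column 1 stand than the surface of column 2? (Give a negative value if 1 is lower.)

4.7 km

For any compensation level in the mantle, the mantle terms cancel and isostasy reduces to e = (Σt_1 − Σt_2) − (Σ(ρt)_1 − Σ(ρt)_2) / ρ_m.
Σt_1 = 34.161 km; Σt_2 = 20.44 km; Σ(ρt)_1 = 86404.3858; Σ(ρt)_2 = 55821.64 (in km·kg/m³).
e = (34.161 − 20.44) − (86404.3858 − 55821.64) / 3390 = 4.7 km.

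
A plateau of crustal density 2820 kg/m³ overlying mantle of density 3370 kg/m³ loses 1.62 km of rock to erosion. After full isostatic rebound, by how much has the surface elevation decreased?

0.264 km

Rebound u = e ρ_c/ρ_m = 1.62 km × 2820/3370 = 1.356 km.
Net surface drop = e − u = 1.62 km − 1.356 km = e (ρ_m − ρ_c)/ρ_m = 0.264 km.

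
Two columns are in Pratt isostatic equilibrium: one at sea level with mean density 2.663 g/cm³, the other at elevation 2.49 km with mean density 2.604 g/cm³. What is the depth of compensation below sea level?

110 km

ρ_ref D = ρ (D + h) → D (ρ_ref − ρ) = ρ h.
D = ρ h/(ρ_ref − ρ) = 2.604 × 2.49 km/(2.663 − 2.604) = 110 km.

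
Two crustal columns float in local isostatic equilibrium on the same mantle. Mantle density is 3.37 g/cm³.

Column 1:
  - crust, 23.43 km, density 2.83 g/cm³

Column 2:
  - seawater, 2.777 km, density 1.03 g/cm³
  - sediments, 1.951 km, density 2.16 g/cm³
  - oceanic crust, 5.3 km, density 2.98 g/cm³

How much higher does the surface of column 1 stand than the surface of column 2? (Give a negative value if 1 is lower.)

For any compensation level in the mantle, the mantle terms cancel and isostasy reduces to e = (Σt_1 − Σt_2) − (Σ(ρt)_1 − Σ(ρt)_2) / ρ_m.
Σt_1 = 23.43 km; Σt_2 = 10.028 km; Σ(ρt)_1 = 66.3069; Σ(ρt)_2 = 22.86847 (in km·g/cm³).
e = (23.43 − 10.028) − (66.3069 − 22.86847) / 3.37 = 0.512 km.

0.512 km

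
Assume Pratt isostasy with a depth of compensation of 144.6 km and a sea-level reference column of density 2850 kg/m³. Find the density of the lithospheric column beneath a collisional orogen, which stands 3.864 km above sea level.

2780 kg/m³

Pratt balance: ρ_ref D = ρ (D + h).
ρ = ρ_ref D/(D + h) = 2850 × 144.6 km/(144.6 km + 3.864 km) = 2780 kg/m³.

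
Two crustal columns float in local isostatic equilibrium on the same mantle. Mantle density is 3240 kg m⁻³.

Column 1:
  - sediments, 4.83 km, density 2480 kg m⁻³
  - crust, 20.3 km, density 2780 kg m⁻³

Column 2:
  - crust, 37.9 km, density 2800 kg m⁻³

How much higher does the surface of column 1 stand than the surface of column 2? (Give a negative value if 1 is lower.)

For any compensation level in the mantle, the mantle terms cancel and isostasy reduces to e = (Σt_1 − Σt_2) − (Σ(ρt)_1 − Σ(ρt)_2) / ρ_m.
Σt_1 = 25.13 km; Σt_2 = 37.9 km; Σ(ρt)_1 = 68412.4; Σ(ρt)_2 = 106120 (in km·kg m⁻³).
e = (25.13 − 37.9) − (68412.4 − 106120) / 3240 = −1.13 km.

−1.13 km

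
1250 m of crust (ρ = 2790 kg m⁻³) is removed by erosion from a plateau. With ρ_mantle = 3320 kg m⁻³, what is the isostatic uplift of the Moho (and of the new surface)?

Unloading: uplift u = e ρ_c/ρ_m = 1250 m × 2790/3320 = 1050 m.

1050 m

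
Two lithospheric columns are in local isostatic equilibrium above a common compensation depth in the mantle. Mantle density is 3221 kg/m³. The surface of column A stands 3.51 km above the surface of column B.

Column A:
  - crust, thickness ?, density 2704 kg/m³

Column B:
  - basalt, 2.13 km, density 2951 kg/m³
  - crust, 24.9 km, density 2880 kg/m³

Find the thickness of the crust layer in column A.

Take the compensation level at the base of the deeper column (depth z_c below the surface of column A) and equate Σ ρ_i t_i down to z_c; mantle fills any gap and the z_c terms cancel.
Column A: x×2704 + (z_c − 0 − x)×3221
Column B: 3.51×0 + 2.13×2951 + 24.9×2880 + (z_c − 3.51 − 27.03)×3221
The z_c×3221 term appears on both sides and cancels. Collect the known terms of each column as K = Σ(ρt)_known − 3221 × (depth of known layers): K_A = 0 − 3221×0 = 0; K_B = 77997.63 − 3221×(3.51 + 27.03) = −20371.71.
Balance: K_A − x×(3221 − 2704) = K_B, so x = (K_A − K_B)/(3221 − 2704) = 20371.7/517 = 39.4 km.

39.4 km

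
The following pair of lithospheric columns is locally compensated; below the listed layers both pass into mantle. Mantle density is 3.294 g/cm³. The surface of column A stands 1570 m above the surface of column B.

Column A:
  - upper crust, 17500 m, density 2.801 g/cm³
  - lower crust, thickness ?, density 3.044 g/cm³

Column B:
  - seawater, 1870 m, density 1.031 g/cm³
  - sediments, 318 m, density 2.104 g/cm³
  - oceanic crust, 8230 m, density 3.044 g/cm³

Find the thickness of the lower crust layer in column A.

Take the compensation level at the base of the deeper column (depth z_c below the surface of column A) and equate Σ ρ_i t_i down to z_c; mantle fills any gap and the z_c terms cancel.
Column A: 17500×2.801 + x×3.044 + (z_c − 17500 − x)×3.294
Column B: 1570×0 + 1870×1.031 + 318×2.104 + 8230×3.044 + (z_c − 1570 − 10418)×3.294
The z_c×3.294 term appears on both sides and cancels. Collect the known terms of each column as K = Σ(ρt)_known − 3.294 × (depth of known layers): K_A = 49017.5 − 3.294×17500 = −8627.5; K_B = 27649.162 − 3.294×(1570 + 10418) = −11839.31.
Balance: K_A − x×(3.294 − 3.044) = K_B, so x = (K_A − K_B)/(3.294 − 3.044) = 3211.81/0.25 = 12800 m.

12800 m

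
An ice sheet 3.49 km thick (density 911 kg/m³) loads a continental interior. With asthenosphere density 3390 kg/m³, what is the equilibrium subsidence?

0.938 km

Equating mass per unit area of the two columns: the ice load ρ_ice t is balanced by mantle displaced below, ρ_m s.
s = t ρ_ice / ρ_m = 3.49 km × 911/3390 = 0.938 km.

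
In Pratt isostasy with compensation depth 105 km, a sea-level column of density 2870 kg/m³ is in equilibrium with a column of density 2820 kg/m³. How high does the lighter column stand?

1.86 km

ρ_ref D = ρ (D + h) → h = D (ρ_ref − ρ)/ρ.
h = 105 km × (2870 − 2820)/2820 = 1.86 km.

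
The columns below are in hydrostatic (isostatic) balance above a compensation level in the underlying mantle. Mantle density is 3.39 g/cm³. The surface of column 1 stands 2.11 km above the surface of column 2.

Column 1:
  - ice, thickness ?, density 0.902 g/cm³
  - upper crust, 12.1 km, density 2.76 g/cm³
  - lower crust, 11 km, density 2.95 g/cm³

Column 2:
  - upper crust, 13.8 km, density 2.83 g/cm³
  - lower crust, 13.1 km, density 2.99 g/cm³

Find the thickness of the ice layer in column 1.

3.08 km

Take the compensation level at the base of the deeper column (depth z_c below the surface of column 1) and equate Σ ρ_i t_i down to z_c; mantle fills any gap and the z_c terms cancel.
Column 1: x×0.902 + 12.1×2.76 + 11×2.95 + (z_c − 23.1 − x)×3.39
Column 2: 2.11×0 + 13.8×2.83 + 13.1×2.99 + (z_c − 2.11 − 26.9)×3.39
The z_c×3.39 term appears on both sides and cancels. Collect the known terms of each column as K = Σ(ρt)_known − 3.39 × (depth of known layers): K_1 = 65.846 − 3.39×23.1 = −12.463; K_2 = 78.223 − 3.39×(2.11 + 26.9) = −20.1209.
Balance: K_1 − x×(3.39 − 0.902) = K_2, so x = (K_1 − K_2)/(3.39 − 0.902) = 7.6579/2.488 = 3.08 km.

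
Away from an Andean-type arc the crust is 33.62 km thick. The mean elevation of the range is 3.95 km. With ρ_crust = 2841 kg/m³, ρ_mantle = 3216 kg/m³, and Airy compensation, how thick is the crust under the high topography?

Root depth r = h ρ_c / (ρ_m − ρ_c) = 3.95 km × 2841 / 375 = 29.93 km.
Total thickness = T + h + r = 33.62 km + 3.95 km + 29.93 km = 67.5 km.

67.5 km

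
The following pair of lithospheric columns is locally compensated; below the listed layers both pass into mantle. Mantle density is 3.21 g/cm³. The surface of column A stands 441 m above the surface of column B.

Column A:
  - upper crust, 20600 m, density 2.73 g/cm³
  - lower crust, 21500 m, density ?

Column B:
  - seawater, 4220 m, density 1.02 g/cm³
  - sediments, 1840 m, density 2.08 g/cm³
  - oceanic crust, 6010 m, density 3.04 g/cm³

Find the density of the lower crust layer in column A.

Take the compensation level at the base of the deeper column (depth z_c below the surface of column A) and equate Σ ρ_i t_i down to z_c; mantle fills any gap and the z_c terms cancel.
Column A: 20600×2.73 + 21500×ρ + (z_c − 42100)×3.21
Column B: 441×0 + 4220×1.02 + 1840×2.08 + 6010×3.04 + (z_c − 441 − 12070)×3.21
The z_c×3.21 term appears on both sides and cancels. Collect the known terms of each column as K = Σ(ρt)_known − 3.21 × (depth of known layers): K_A = 56238 − 3.21×42100 = −78903; K_B = 26402 − 3.21×(441 + 12070) = −13758.31.
Balance: K_A + 21500×ρ = K_B, so ρ = (K_B − K_A)/21500 = 65144.7/21500 = 3.03 g/cm³.

3.03 g/cm³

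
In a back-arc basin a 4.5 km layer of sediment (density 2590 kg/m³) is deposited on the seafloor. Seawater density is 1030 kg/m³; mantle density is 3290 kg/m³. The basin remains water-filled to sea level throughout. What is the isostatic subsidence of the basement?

3.11 km

Submarine loading: the sediment displaces seawater, and the subsidence is in turn flooded, so s (ρ_m − ρ_w) = t (ρ_sed − ρ_w).
s = 4.5 km × (2590 − 1030) / (3290 − 1030) = 3.11 km.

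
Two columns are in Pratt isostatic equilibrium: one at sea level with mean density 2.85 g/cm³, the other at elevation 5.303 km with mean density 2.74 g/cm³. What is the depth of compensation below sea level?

132 km

ρ_ref D = ρ (D + h) → D (ρ_ref − ρ) = ρ h.
D = ρ h/(ρ_ref − ρ) = 2.74 × 5.303 km/(2.85 − 2.74) = 132 km.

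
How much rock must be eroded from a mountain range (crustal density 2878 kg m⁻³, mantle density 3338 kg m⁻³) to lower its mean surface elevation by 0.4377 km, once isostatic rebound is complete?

Net drop Δ = e − u = e − e ρ_c/ρ_m = e (ρ_m − ρ_c)/ρ_m.
e = Δ ρ_m/(ρ_m − ρ_c) = 0.4377 km × 3338/460 = 3.18 km.

3.18 km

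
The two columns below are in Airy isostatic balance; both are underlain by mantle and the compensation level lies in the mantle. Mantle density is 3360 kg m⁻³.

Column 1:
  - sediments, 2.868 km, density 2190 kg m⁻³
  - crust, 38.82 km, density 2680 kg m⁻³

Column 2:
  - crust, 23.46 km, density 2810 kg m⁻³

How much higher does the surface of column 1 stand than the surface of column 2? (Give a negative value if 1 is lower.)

5.01 km

For any compensation level in the mantle, the mantle terms cancel and isostasy reduces to e = (Σt_1 − Σt_2) − (Σ(ρt)_1 − Σ(ρt)_2) / ρ_m.
Σt_1 = 41.688 km; Σt_2 = 23.46 km; Σ(ρt)_1 = 110318.52; Σ(ρt)_2 = 65922.6 (in km·kg m⁻³).
e = (41.688 − 23.46) − (110318.52 − 65922.6) / 3360 = 5.01 km.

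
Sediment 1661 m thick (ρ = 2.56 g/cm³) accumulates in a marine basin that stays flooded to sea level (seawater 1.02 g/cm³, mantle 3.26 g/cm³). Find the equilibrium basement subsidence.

Submarine loading: the sediment displaces seawater, and the subsidence is in turn flooded, so s (ρ_m − ρ_w) = t (ρ_sed − ρ_w).
s = 1661 m × (2.56 − 1.02) / (3.26 − 1.02) = 1140 m.

1140 m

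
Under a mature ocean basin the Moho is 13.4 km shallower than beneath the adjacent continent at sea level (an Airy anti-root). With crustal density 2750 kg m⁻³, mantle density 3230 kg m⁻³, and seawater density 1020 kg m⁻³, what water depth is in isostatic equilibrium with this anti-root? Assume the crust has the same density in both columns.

3.72 km

Replacing a thickness d of crust by seawater at the top must be balanced by replacing crust with mantle at the base: d (ρ_c − ρ_w) = a (ρ_m − ρ_c).
d = a (ρ_m − ρ_c)/(ρ_c − ρ_w) = 13.4 km × 480/1730 = 3.72 km.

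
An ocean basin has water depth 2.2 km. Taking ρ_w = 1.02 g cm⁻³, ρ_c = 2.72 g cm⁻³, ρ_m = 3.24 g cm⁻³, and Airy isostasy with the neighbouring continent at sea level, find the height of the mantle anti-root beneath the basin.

7.19 km

Balancing pressure at the compensation depth: replacing crust with seawater at the top is compensated by replacing crust with mantle at the base: d (ρ_c − ρ_w) = a (ρ_m − ρ_c).
a = d (ρ_c − ρ_w)/(ρ_m − ρ_c) = 2.2 km × 1.7/0.52 = 7.19 km.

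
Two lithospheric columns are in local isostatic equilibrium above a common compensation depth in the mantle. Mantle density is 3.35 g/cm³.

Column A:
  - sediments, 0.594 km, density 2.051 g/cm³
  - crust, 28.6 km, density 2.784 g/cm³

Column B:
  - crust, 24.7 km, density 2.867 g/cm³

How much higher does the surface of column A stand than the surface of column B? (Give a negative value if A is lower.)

1.5 km

For any compensation level in the mantle, the mantle terms cancel and isostasy reduces to e = (Σt_A − Σt_B) − (Σ(ρt)_A − Σ(ρt)_B) / ρ_m.
Σt_A = 29.194 km; Σt_B = 24.7 km; Σ(ρt)_A = 80.840694; Σ(ρt)_B = 70.8149 (in km·g/cm³).
e = (29.194 − 24.7) − (80.840694 − 70.8149) / 3.35 = 1.5 km.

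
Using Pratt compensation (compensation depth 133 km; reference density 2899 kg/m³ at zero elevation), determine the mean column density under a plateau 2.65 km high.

Pratt balance: ρ_ref D = ρ (D + h).
ρ = ρ_ref D/(D + h) = 2899 × 133 km/(133 km + 2.65 km) = 2840 kg/m³.

2840 kg/m³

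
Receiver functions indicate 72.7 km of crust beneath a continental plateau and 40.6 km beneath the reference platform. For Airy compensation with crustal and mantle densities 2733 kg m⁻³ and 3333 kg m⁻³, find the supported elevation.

Excess crust Δ = 72.7 km − 40.6 km = 32.1 km, split between elevation h and root r with h + r = Δ.
Airy balance ρ_c h = (ρ_m − ρ_c) r gives r = h ρ_c/(ρ_m − ρ_c), so h (1 + ρ_c/(ρ_m − ρ_c)) = Δ, i.e. h = Δ (ρ_m − ρ_c)/ρ_m.
h = 32.1 km × 600/3333 = 5.78 km.

5.78 km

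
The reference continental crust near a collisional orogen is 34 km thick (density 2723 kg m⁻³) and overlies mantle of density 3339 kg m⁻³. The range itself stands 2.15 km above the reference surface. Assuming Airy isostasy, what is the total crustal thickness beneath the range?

Root depth r = h ρ_c / (ρ_m − ρ_c) = 2.15 km × 2723 / 616 = 9.504 km.
Total thickness = T + h + r = 34 km + 2.15 km + 9.504 km = 45.7 km.

45.7 km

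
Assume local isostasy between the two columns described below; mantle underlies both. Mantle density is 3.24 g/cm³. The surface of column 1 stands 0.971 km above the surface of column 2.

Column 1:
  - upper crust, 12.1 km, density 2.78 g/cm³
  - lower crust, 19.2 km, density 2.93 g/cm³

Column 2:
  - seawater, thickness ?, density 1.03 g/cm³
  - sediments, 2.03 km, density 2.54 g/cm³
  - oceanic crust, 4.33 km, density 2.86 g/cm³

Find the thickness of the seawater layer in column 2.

2.4 km

Take the compensation level at the base of the deeper column (depth z_c below the surface of column 1) and equate Σ ρ_i t_i down to z_c; mantle fills any gap and the z_c terms cancel.
Column 1: 12.1×2.78 + 19.2×2.93 + (z_c − 31.3)×3.24
Column 2: 0.971×0 + x×1.03 + 2.03×2.54 + 4.33×2.86 + (z_c − 0.971 − 6.36 − x)×3.24
The z_c×3.24 term appears on both sides and cancels. Collect the known terms of each column as K = Σ(ρt)_known − 3.24 × (depth of known layers): K_1 = 89.894 − 3.24×31.3 = −11.518; K_2 = 17.54 − 3.24×(0.971 + 6.36) = −6.21244.
Balance: K_1 = K_2 − x×(3.24 − 1.03), so x = (K_2 − K_1)/(3.24 − 1.03) = 5.30556/2.21 = 2.4 km.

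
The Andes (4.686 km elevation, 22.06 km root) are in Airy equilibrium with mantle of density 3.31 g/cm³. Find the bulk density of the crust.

ρ_c h = (ρ_m − ρ_c) r → ρ_c (h + r) = ρ_m r → ρ_c = ρ_m r / (h + r).
ρ_c = 3.31 × 22.06 km / (4.686 km + 22.06 km) = 2.73 g/cm³.

2.73 g/cm³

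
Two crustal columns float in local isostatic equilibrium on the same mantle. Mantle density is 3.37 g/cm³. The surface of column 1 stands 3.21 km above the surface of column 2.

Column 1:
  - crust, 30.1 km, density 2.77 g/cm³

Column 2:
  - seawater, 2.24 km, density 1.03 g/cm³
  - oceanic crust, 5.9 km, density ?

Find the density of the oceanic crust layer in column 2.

Take the compensation level at the base of the deeper column (depth z_c below the surface of column 1) and equate Σ ρ_i t_i down to z_c; mantle fills any gap and the z_c terms cancel.
Column 1: 30.1×2.77 + (z_c − 30.1)×3.37
Column 2: 3.21×0 + 2.24×1.03 + 5.9×ρ + (z_c − 3.21 − 8.14)×3.37
The z_c×3.37 term appears on both sides and cancels. Collect the known terms of each column as K = Σ(ρt)_known − 3.37 × (depth of known layers): K_1 = 83.377 − 3.37×30.1 = −18.06; K_2 = 2.3072 − 3.37×(3.21 + 8.14) = −35.9423.
Balance: K_1 = K_2 + 5.9×ρ, so ρ = (K_1 − K_2)/5.9 = 17.8823/5.9 = 3.03 g/cm³.

3.03 g/cm³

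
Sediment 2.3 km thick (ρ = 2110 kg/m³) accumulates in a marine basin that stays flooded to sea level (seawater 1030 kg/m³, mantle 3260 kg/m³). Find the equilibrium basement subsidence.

Submarine loading: the sediment displaces seawater, and the subsidence is in turn flooded, so s (ρ_m − ρ_w) = t (ρ_sed − ρ_w).
s = 2.3 km × (2110 − 1030) / (3260 − 1030) = 1.11 km.

1.11 km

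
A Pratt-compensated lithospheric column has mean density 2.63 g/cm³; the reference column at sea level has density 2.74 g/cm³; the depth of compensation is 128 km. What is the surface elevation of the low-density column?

ρ_ref D = ρ (D + h) → h = D (ρ_ref − ρ)/ρ.
h = 128 km × (2.74 − 2.63)/2.63 = 5.35 km.

5.35 km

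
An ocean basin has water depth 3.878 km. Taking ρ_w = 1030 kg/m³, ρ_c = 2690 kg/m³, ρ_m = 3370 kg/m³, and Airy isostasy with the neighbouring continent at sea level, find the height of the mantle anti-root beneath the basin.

Balancing pressure at the compensation depth: replacing crust with seawater at the top is compensated by replacing crust with mantle at the base: d (ρ_c − ρ_w) = a (ρ_m − ρ_c).
a = d (ρ_c − ρ_w)/(ρ_m − ρ_c) = 3.878 km × 1660/680 = 9.47 km.

9.47 km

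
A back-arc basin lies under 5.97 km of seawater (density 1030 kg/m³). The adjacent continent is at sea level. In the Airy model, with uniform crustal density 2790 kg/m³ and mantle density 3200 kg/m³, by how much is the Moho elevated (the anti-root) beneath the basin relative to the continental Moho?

25.6 km

By Archimedes' principle applied to the lithosphere: replacing crust with seawater at the top is compensated by replacing crust with mantle at the base: d (ρ_c − ρ_w) = a (ρ_m − ρ_c).
a = d (ρ_c − ρ_w)/(ρ_m − ρ_c) = 5.97 km × 1760/410 = 25.6 km.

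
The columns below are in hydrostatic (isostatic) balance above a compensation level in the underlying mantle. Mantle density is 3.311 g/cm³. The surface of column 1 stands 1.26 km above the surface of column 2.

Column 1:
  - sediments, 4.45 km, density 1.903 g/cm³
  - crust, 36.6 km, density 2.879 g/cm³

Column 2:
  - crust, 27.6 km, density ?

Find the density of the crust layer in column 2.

2.66 g/cm³

Take the compensation level at the base of the deeper column (depth z_c below the surface of column 1) and equate Σ ρ_i t_i down to z_c; mantle fills any gap and the z_c terms cancel.
Column 1: 4.45×1.903 + 36.6×2.879 + (z_c − 41.05)×3.311
Column 2: 1.26×0 + 27.6×ρ + (z_c − 1.26 − 27.6)×3.311
The z_c×3.311 term appears on both sides and cancels. Collect the known terms of each column as K = Σ(ρt)_known − 3.311 × (depth of known layers): K_1 = 113.83975 − 3.311×41.05 = −22.0768; K_2 = 0 − 3.311×(1.26 + 27.6) = −95.55546.
Balance: K_1 = K_2 + 27.6×ρ, so ρ = (K_1 − K_2)/27.6 = 73.4787/27.6 = 2.66 g/cm³.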